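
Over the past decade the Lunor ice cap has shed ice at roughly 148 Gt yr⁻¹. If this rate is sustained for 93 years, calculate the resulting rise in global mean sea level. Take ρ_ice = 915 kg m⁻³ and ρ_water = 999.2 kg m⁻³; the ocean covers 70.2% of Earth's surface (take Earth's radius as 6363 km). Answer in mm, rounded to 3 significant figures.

Total mass lost = 148 Gt/yr × 93 yr = 1.376×10^4 Gt = 1.376×10^16 kg.
ρ_w = 999.2 kg m⁻³, so water volume = 1.376×10^16 / 999.2 = 1.378×10^13 m³.
Δh = 1.378×10^13 / 3.57×10^14 = 0.0386 m = 38.6 mm.

≈ 38.6 mm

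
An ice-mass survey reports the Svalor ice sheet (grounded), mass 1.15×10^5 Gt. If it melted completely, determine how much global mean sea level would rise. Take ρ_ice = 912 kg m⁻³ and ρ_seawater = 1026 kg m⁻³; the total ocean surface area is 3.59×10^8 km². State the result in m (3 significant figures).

Svalor: 1.15×10^5 Gt = 1.150×10^17 kg; dividing by ρ_w = 1026 kg m⁻³ gives 1.121×10^14 m³ of water.
Spread over 3.59×10^14 m² of ocean, Δh = 1.121×10^14 / 3.59×10^14 = 0.312 m.

≈ 0.312 m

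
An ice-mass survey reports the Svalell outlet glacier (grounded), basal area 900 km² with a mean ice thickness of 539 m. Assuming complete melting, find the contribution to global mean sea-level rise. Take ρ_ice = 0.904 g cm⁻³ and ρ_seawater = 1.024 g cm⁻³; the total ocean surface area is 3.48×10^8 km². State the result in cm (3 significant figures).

≈ 0.123 cm

Svalell: ice volume = 900 km² × 539 m = 485.1 km³; 485.1 × (904/1024) = 428.3 km³ of water.
Spread over 3.48×10^14 m² of ocean, Δh = 4.283×10^11 / 3.48×10^14 = 1.23×10^-3 m = 0.123 cm.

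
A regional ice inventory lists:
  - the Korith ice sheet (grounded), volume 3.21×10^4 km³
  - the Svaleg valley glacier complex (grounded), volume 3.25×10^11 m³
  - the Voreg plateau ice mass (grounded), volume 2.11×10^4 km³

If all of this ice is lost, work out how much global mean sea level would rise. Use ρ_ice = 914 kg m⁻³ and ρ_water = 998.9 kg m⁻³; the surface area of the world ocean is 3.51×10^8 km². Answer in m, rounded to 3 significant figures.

≈ 0.140 m

Korith: 3.21×10^4 km³ × (914/998.9) = 2.937×10^4 km³ of water.
Svaleg: 3.25×10^11 m³ × (914/998.9) = 2.974×10^11 m³ of water.
Voreg: 2.11×10^4 km³ × (914/998.9) = 1.931×10^4 km³ of water.
Total added water ≈ 4.898×10^13 m³ over 3.51×10^14 m² → Δh = 0.140 m.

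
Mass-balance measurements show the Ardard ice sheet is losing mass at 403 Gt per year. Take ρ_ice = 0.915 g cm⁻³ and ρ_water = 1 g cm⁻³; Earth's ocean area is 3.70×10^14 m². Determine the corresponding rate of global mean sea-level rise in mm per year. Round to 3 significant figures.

ρ_w = 1 g cm⁻³ = 1000 kg m⁻³. Annual water volume added = 403 Gt / ρ_w = 4.030×10^14 kg / 1000 kg m⁻³ = 4.030×10^11 m³.
Δh per year = 4.030×10^11 / 3.70×10^14 = 1.09×10^-3 m = 1.09 mm.

≈ 1.09 mm/yr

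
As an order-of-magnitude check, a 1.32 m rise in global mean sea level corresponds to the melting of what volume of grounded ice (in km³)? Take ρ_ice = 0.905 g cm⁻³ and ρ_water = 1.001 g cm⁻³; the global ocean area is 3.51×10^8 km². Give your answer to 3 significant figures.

Required water volume = Δh × A = 1.32 m × 3.51×10^14 m² = 4.633×10^14 m³ = 4.633×10^5 km³.
Ice volume = water volume × ρ_w/ρ_ice = 4.633×10^5 × 1001/905 = 5.12×10^5 km³.

≈ 5.12×10^5 km³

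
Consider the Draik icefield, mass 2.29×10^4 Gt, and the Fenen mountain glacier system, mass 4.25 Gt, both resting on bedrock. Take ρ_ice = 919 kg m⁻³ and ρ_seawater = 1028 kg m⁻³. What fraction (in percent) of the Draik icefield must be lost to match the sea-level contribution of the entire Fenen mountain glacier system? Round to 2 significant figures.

Equal sea-level rise means equal mass of meltwater, i.e. equal mass of ice lost.
Ice mass of Fenen: 4.250×10^12 kg; ice mass of Draik: 2.290×10^16 kg.
Fraction required = 4.250×10^12 / 2.290×10^16 = 1.86×10^-4 → 0.019 %.

≈ 0.019 %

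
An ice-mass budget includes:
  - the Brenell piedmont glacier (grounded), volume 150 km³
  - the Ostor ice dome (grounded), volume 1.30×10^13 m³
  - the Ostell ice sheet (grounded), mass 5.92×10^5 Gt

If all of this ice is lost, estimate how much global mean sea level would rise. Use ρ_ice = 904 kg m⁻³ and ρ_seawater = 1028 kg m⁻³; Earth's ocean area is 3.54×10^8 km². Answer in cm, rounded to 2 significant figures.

Brenell: 150 km³ × (904/1028) = 131.9 km³ of water.
Ostor: 1.30×10^13 m³ × (904/1028) = 1.143×10^13 m³ of water.
Ostell: 5.92×10^5 Gt = 5.920×10^17 kg; dividing by ρ_w = 1028 kg m⁻³ gives 5.759×10^14 m³ of water.
Total added water ≈ 5.874×10^14 m³ over 3.54×10^14 m² → Δh = 1.66 m = 170 cm.

≈ 170 cm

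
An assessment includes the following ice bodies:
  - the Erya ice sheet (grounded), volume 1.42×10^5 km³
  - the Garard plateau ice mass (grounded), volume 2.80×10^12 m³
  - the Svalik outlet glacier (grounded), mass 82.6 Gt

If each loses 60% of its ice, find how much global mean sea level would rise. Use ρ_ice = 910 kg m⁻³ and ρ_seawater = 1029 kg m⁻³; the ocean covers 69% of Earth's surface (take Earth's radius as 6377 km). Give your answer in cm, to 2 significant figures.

Erya: 0.6 × 1.42×10^5 km³ × (910/1029) = 7.535×10^4 km³ of water.
Garard: 0.6 × 2.80×10^12 m³ × (910/1029) = 1.486×10^12 m³ of water.
Svalik: 0.6 × 82.6 Gt = 4.956×10^13 kg; dividing by ρ_w = 1029 kg m⁻³ gives 4.816×10^10 m³ of water.
Total added water ≈ 7.688×10^13 m³ over 3.53×10^14 m² → Δh = 0.218 m = 22 cm.

≈ 22 cm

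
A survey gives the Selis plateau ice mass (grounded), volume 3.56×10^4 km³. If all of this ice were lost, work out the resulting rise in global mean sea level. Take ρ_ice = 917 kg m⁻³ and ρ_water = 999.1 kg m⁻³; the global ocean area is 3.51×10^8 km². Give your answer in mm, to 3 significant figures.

≈ 93.1 mm

Selis: 3.56×10^4 km³ × (917/999.1) = 3.267×10^4 km³ of water.
Spread over 3.51×10^14 m² of ocean, Δh = 3.267×10^13 / 3.51×10^14 = 0.0931 m = 93.1 mm.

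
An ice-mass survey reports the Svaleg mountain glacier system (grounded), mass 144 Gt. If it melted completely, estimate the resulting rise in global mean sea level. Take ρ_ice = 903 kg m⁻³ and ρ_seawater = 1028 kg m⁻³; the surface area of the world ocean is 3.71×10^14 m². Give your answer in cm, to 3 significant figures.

Svaleg: 144 Gt = 1.440×10^14 kg; dividing by ρ_w = 1028 kg m⁻³ gives 1.401×10^11 m³ of water.
Spread over 3.71×10^14 m² of ocean, Δh = 1.401×10^11 / 3.71×10^14 = 3.78×10^-4 m = 0.0378 cm.

≈ 0.0378 cm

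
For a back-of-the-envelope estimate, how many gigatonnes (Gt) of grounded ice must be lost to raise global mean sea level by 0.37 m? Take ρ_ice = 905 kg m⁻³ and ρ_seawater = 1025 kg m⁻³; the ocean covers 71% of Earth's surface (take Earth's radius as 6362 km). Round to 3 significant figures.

≈ 1.37×10^5 Gt

Required water volume = Δh × A = 0.37 m × 3.61×10^14 m² = 1.336×10^14 m³.
ρ_w = 1025 kg m⁻³, so the mass of water = 1.336×10^14 m³ × 1025 kg m⁻³ = 1.370×10^17 kg = 1.37×10^5 Gt (and the same mass of ice, by conservation).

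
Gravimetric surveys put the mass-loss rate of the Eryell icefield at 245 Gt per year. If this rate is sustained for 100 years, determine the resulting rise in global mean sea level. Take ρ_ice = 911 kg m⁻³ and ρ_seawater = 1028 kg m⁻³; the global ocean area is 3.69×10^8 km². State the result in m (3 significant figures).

≈ 0.0646 m

Total mass lost = 245 Gt/yr × 100 yr = 2.450×10^4 Gt = 2.450×10^16 kg.
ρ_w = 1028 kg m⁻³, so water volume = 2.450×10^16 / 1028 = 2.383×10^13 m³.
Δh = 2.383×10^13 / 3.69×10^14 = 0.0646 m.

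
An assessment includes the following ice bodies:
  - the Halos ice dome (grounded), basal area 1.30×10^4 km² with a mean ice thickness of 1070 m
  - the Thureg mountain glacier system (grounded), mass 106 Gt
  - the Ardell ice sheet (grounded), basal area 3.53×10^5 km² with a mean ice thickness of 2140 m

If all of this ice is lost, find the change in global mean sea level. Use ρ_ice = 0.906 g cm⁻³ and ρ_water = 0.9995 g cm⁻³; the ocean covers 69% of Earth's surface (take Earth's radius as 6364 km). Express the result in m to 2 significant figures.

Halos: ice volume = 1.30×10^4 km² × 1070 m = 1.391×10^4 km³; 1.391×10^4 × (906/999.5) = 1.261×10^4 km³ of water.
Thureg: 106 Gt = 1.060×10^14 kg; dividing by ρ_w = 0.9995 g cm⁻³ = 999.5 kg m⁻³ gives 1.061×10^11 m³ of water.
Ardell: ice volume = 3.53×10^5 km² × 2140 m = 7.554×10^5 km³; 7.554×10^5 × (906/999.5) = 6.848×10^5 km³ of water.
Total added water ≈ 6.975×10^14 m³ over 3.51×10^14 m² → Δh = 1.99 m.

≈ 2.0 m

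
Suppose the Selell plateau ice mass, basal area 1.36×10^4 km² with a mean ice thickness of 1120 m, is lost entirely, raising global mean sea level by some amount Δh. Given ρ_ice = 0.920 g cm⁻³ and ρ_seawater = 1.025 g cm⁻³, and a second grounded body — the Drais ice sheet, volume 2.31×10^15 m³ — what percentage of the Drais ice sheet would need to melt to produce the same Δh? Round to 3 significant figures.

Equal sea-level rise means equal mass of meltwater, i.e. equal mass of ice lost.
Ice mass of Selell: 1.401×10^16 kg; ice mass of Drais: 2.125×10^18 kg.
Fraction required = 1.401×10^16 / 2.125×10^18 = 6.59×10^-3 → 0.659 %.

≈ 0.659 %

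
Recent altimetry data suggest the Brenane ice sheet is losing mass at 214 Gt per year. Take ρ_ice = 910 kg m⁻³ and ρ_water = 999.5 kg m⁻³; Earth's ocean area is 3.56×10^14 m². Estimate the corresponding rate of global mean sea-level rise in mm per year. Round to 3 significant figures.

≈ 0.601 mm/yr

ρ_w = 999.5 kg m⁻³. Annual water volume added = 214 Gt / ρ_w = 2.140×10^14 kg / 999.5 kg m⁻³ = 2.141×10^11 m³.
Δh per year = 2.141×10^11 / 3.56×10^14 = 6.01×10^-4 m = 0.601 mm.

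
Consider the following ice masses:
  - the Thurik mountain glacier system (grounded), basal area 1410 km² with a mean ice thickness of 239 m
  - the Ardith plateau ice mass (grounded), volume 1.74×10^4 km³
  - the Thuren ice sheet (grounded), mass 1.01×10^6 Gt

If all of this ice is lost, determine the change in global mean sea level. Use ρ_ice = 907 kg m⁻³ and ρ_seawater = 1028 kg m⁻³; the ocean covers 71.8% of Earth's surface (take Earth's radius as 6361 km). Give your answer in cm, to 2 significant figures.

Thurik: ice volume = 1410 km² × 239 m = 337.0 km³; 337.0 × (907/1028) = 297.3 km³ of water.
Ardith: 1.74×10^4 km³ × (907/1028) = 1.535×10^4 km³ of water.
Thuren: 1.01×10^6 Gt = 1.010×10^18 kg; dividing by ρ_w = 1028 kg m⁻³ gives 9.825×10^14 m³ of water.
Total added water ≈ 9.981×10^14 m³ over 3.65×10^14 m² → Δh = 2.73 m = 270 cm.

≈ 270 cm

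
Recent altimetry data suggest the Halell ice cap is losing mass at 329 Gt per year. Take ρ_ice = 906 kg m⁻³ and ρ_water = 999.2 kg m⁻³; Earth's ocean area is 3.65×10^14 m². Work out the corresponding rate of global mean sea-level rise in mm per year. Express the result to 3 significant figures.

ρ_w = 999.2 kg m⁻³. Annual water volume added = 329 Gt / ρ_w = 3.290×10^14 kg / 999.2 kg m⁻³ = 3.293×10^11 m³.
Δh per year = 3.293×10^11 / 3.65×10^14 = 9.02×10^-4 m = 0.902 mm.

≈ 0.902 mm/yr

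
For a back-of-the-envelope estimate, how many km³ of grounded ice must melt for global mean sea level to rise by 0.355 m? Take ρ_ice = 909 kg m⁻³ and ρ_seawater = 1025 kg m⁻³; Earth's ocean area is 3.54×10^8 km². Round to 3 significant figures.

≈ 1.42×10^5 km³

Required water volume = Δh × A = 0.355 m × 3.54×10^14 m² = 1.257×10^14 m³ = 1.257×10^5 km³.
Ice volume = water volume × ρ_w/ρ_ice = 1.257×10^5 × 1025/909 = 1.42×10^5 km³.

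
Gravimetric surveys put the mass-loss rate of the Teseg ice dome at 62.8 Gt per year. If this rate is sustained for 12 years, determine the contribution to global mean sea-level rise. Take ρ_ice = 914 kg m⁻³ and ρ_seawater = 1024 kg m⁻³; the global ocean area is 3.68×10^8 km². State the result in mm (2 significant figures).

Total mass lost = 62.8 Gt/yr × 12 yr = 753.6 Gt = 7.536×10^14 kg.
ρ_w = 1024 kg m⁻³, so water volume = 7.536×10^14 / 1024 = 7.359×10^11 m³.
Δh = 7.359×10^11 / 3.68×10^14 = 2.00×10^-3 m = 2.0 mm.

≈ 2.0 mm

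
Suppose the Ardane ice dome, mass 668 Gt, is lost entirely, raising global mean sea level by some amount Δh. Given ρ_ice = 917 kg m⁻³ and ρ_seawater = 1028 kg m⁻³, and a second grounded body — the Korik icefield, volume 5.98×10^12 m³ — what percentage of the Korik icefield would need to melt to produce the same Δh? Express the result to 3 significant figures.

Equal sea-level rise means equal mass of meltwater, i.e. equal mass of ice lost.
Ice mass of Ardane: 6.680×10^14 kg; ice mass of Korik: 5.484×10^15 kg.
Fraction required = 6.680×10^14 / 5.484×10^15 = 0.122 → 12.2 %.

≈ 12.2 %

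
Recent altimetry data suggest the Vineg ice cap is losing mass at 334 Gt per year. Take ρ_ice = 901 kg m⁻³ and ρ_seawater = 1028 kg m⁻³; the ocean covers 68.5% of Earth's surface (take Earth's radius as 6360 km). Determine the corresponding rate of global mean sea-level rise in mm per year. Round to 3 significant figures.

≈ 0.933 mm/yr

ρ_w = 1028 kg m⁻³. Annual water volume added = 334 Gt / ρ_w = 3.340×10^14 kg / 1028 kg m⁻³ = 3.249×10^11 m³.
Δh per year = 3.249×10^11 / 3.48×10^14 = 9.33×10^-4 m = 0.933 mm.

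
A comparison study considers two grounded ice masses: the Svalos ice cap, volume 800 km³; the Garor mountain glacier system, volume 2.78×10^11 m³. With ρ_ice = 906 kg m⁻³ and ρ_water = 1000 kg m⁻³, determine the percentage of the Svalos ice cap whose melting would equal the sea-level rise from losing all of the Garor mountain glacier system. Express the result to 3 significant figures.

Equal sea-level rise means equal mass of meltwater, i.e. equal mass of ice lost.
Ice mass of Garor: 2.519×10^14 kg; ice mass of Svalos: 7.248×10^14 kg.
Fraction required = 2.519×10^14 / 7.248×10^14 = 0.347 → 34.8 %.

≈ 34.8 %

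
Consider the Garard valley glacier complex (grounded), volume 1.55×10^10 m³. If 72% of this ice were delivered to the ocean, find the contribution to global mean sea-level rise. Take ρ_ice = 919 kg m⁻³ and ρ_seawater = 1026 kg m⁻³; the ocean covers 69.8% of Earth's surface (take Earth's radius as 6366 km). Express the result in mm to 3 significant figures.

Garard: 0.72 × 1.55×10^10 m³ × (919/1026) = 9.996×10^9 m³ of water.
Spread over 3.55×10^14 m² of ocean, Δh = 9.996×10^9 / 3.55×10^14 = 2.81×10^-5 m = 0.0281 mm.

≈ 0.0281 mm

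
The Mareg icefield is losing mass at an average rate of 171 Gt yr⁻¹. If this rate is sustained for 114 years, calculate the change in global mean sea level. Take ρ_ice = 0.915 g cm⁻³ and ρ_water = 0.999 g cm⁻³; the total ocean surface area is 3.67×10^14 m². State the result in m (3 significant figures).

Total mass lost = 171 Gt/yr × 114 yr = 1.949×10^4 Gt = 1.949×10^16 kg.
ρ_w = 0.999 g cm⁻³ = 999 kg m⁻³, so water volume = 1.949×10^16 / 999 = 1.951×10^13 m³.
Δh = 1.951×10^13 / 3.67×10^14 = 0.0532 m.

≈ 0.0532 m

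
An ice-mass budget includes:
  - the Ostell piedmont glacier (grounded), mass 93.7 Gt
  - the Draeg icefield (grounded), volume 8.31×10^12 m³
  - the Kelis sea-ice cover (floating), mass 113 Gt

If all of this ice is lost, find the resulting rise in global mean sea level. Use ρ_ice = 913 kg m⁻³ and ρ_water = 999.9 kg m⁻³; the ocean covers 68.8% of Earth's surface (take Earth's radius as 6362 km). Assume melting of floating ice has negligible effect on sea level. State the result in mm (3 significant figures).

≈ 22.0 mm

Ostell: 93.7 Gt = 9.370×10^13 kg; dividing by ρ_w = 999.9 kg m⁻³ gives 9.371×10^10 m³ of water.
Draeg: 8.31×10^12 m³ × (913/999.9) = 7.588×10^12 m³ of water.
The Kelis sea-ice cover is floating and already displaces its own weight of water, so its melt adds essentially nothing to sea level.
Total added water ≈ 7.681×10^12 m³ over 3.50×10^14 m² → Δh = 0.0220 m = 22.0 mm.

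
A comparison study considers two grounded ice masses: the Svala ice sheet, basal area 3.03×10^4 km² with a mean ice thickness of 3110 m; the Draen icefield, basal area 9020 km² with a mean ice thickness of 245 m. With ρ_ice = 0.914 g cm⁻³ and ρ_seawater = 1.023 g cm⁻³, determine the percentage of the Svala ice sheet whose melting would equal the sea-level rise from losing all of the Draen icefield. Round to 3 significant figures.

Equal sea-level rise means equal mass of meltwater, i.e. equal mass of ice lost.
Ice mass of Draen: 2.020×10^15 kg; ice mass of Svala: 8.613×10^16 kg.
Fraction required = 2.020×10^15 / 8.613×10^16 = 0.0235 → 2.35 %.

≈ 2.35 %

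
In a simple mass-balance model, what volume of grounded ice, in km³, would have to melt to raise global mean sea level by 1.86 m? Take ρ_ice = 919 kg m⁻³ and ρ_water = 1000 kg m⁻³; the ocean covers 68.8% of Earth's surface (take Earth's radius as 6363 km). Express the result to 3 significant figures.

Required water volume = Δh × A = 1.86 m × 3.50×10^14 m² = 6.511×10^14 m³ = 6.511×10^5 km³.
Ice volume = water volume × ρ_w/ρ_ice = 6.511×10^5 × 1000/919 = 7.08×10^5 km³.

≈ 7.08×10^5 km³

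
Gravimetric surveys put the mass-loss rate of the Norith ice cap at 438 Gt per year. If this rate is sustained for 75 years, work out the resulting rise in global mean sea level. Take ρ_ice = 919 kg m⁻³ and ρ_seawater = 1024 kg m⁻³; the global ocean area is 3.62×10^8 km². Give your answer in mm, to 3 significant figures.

≈ 88.6 mm

Total mass lost = 438 Gt/yr × 75 yr = 3.285×10^4 Gt = 3.285×10^16 kg.
ρ_w = 1024 kg m⁻³, so water volume = 3.285×10^16 / 1024 = 3.208×10^13 m³.
Δh = 3.208×10^13 / 3.62×10^14 = 0.0886 m = 88.6 mm.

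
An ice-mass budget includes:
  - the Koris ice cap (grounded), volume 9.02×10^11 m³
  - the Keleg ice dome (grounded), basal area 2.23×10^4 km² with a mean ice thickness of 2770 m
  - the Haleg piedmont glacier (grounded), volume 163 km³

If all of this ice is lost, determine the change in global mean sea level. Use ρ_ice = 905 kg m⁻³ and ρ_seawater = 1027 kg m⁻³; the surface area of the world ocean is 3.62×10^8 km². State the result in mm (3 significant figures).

≈ 153 mm

Koris: 9.02×10^11 m³ × (905/1027) = 7.948×10^11 m³ of water.
Keleg: ice volume = 2.23×10^4 km² × 2770 m = 6.177×10^4 km³; 6.177×10^4 × (905/1027) = 5.443×10^4 km³ of water.
Haleg: 163 km³ × (905/1027) = 143.6 km³ of water.
Total added water ≈ 5.537×10^13 m³ over 3.62×10^14 m² → Δh = 0.153 m = 153 mm.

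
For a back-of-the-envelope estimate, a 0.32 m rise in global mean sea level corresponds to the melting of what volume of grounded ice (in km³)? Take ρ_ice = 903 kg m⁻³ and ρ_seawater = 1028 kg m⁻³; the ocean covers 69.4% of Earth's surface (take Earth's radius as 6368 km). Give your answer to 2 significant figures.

≈ 1.3×10^5 km³

Required water volume = Δh × A = 0.32 m × 3.54×10^14 m² = 1.132×10^14 m³ = 1.132×10^5 km³.
Ice volume = water volume × ρ_w/ρ_ice = 1.132×10^5 × 1028/903 = 1.3×10^5 km³.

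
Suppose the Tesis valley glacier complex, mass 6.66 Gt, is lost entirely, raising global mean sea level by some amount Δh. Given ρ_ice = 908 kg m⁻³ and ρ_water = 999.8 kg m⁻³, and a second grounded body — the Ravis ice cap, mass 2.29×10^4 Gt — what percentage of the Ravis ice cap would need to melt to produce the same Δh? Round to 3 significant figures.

≈ 0.0291 %

Equal sea-level rise means equal mass of meltwater, i.e. equal mass of ice lost.
Ice mass of Tesis: 6.660×10^12 kg; ice mass of Ravis: 2.290×10^16 kg.
Fraction required = 6.660×10^12 / 2.290×10^16 = 2.91×10^-4 → 0.0291 %.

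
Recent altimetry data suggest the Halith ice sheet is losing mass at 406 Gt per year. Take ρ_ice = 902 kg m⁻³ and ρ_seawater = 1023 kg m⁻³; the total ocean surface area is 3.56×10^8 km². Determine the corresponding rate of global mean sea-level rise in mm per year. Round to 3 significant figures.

ρ_w = 1023 kg m⁻³. Annual water volume added = 406 Gt / ρ_w = 4.060×10^14 kg / 1023 kg m⁻³ = 3.969×10^11 m³.
Δh per year = 3.969×10^11 / 3.56×10^14 = 1.11×10^-3 m = 1.11 mm.

≈ 1.11 mm/yr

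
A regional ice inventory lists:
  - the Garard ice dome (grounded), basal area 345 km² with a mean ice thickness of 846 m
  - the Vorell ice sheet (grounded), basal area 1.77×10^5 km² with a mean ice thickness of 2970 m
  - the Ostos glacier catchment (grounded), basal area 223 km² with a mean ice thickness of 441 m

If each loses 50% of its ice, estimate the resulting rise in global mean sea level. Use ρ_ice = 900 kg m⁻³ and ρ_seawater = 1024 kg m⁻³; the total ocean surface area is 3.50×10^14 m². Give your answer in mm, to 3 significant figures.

≈ 661 mm

Garard: ice volume = 345 km² × 846 m = 291.9 km³; 0.5 × 291.9 × (900/1024) = 128.3 km³ of water.
Vorell: ice volume = 1.77×10^5 km² × 2970 m = 5.257×10^5 km³; 0.5 × 5.257×10^5 × (900/1024) = 2.310×10^5 km³ of water.
Ostos: ice volume = 223 km² × 441 m = 98.34 km³; 0.5 × 98.34 × (900/1024) = 43.22 km³ of water.
Total added water ≈ 2.312×10^14 m³ over 3.50×10^14 m² → Δh = 0.661 m = 661 mm.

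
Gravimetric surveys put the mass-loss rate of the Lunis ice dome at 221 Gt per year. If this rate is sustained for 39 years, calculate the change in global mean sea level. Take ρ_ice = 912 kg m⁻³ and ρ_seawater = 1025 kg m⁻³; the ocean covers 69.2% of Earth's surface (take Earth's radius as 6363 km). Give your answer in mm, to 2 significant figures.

≈ 24 mm

Total mass lost = 221 Gt/yr × 39 yr = 8619 Gt = 8.619×10^15 kg.
ρ_w = 1025 kg m⁻³, so water volume = 8.619×10^15 / 1025 = 8.409×10^12 m³.
Δh = 8.409×10^12 / 3.52×10^14 = 0.0239 m = 24 mm.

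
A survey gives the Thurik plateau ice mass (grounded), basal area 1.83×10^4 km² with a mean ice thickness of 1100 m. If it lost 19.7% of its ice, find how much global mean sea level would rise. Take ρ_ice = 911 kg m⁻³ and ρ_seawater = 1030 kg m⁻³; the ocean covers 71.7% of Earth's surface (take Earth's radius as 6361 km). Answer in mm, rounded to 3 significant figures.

Thurik: ice volume = 1.83×10^4 km² × 1100 m = 2.013×10^4 km³; 0.197 × 2.013×10^4 × (911/1030) = 3507 km³ of water.
Spread over 3.65×10^14 m² of ocean, Δh = 3.507×10^12 / 3.65×10^14 = 9.62×10^-3 m = 9.62 mm.

≈ 9.62 mm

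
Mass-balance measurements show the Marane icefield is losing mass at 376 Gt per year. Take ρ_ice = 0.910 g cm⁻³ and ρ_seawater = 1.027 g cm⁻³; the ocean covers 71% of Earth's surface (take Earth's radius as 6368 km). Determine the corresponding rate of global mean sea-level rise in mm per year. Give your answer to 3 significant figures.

ρ_w = 1.027 g cm⁻³ = 1027 kg m⁻³. Annual water volume added = 376 Gt / ρ_w = 3.760×10^14 kg / 1027 kg m⁻³ = 3.661×10^11 m³.
Δh per year = 3.661×10^11 / 3.62×10^14 = 1.01×10^-3 m = 1.01 mm.

≈ 1.01 mm/yr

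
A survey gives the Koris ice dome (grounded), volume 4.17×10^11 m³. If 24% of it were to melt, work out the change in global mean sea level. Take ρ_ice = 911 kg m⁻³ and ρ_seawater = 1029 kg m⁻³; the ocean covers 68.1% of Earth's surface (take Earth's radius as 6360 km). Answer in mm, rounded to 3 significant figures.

≈ 0.256 mm

Koris: 0.24 × 4.17×10^11 m³ × (911/1029) = 8.860×10^10 m³ of water.
Spread over 3.46×10^14 m² of ocean, Δh = 8.860×10^10 / 3.46×10^14 = 2.56×10^-4 m = 0.256 mm.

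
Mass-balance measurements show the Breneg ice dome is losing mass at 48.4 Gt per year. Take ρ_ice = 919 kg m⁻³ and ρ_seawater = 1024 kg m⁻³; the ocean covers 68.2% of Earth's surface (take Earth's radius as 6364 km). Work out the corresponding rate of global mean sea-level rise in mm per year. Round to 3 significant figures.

ρ_w = 1024 kg m⁻³. Annual water volume added = 48.4 Gt / ρ_w = 4.840×10^13 kg / 1024 kg m⁻³ = 4.727×10^10 m³.
Δh per year = 4.727×10^10 / 3.47×10^14 = 1.36×10^-4 m = 0.136 mm.

≈ 0.136 mm/yr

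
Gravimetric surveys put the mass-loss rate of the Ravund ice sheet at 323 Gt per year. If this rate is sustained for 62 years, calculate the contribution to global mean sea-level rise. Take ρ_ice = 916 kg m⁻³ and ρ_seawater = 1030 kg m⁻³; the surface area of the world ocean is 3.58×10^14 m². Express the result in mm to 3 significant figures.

≈ 54.3 mm

Total mass lost = 323 Gt/yr × 62 yr = 2.003×10^4 Gt = 2.003×10^16 kg.
ρ_w = 1030 kg m⁻³, so water volume = 2.003×10^16 / 1030 = 1.944×10^13 m³.
Δh = 1.944×10^13 / 3.58×10^14 = 0.0543 m = 54.3 mm.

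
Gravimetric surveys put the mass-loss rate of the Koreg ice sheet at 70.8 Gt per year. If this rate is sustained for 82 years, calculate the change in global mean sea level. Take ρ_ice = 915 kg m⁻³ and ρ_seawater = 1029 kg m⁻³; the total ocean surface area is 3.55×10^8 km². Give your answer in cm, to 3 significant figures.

≈ 1.59 cm

Total mass lost = 70.8 Gt/yr × 82 yr = 5806 Gt = 5.806×10^15 kg.
ρ_w = 1029 kg m⁻³, so water volume = 5.806×10^15 / 1029 = 5.642×10^12 m³.
Δh = 5.642×10^12 / 3.55×10^14 = 0.0159 m = 1.59 cm.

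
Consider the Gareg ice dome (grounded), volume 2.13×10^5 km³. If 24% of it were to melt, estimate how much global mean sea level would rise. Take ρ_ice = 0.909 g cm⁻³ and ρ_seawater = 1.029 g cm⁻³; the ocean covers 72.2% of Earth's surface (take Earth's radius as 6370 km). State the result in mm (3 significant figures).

≈ 123 mm

Gareg: 0.24 × 2.13×10^5 km³ × (909/1029) = 4.516×10^4 km³ of water.
Spread over 3.68×10^14 m² of ocean, Δh = 4.516×10^13 / 3.68×10^14 = 0.123 m = 123 mm.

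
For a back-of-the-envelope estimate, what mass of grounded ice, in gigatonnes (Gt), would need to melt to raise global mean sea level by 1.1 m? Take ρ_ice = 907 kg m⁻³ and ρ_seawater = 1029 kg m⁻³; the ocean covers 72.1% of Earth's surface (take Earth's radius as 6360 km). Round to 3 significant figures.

≈ 4.15×10^5 Gt

Required water volume = Δh × A = 1.1 m × 3.66×10^14 m² = 4.031×10^14 m³.
ρ_w = 1029 kg m⁻³, so the mass of water = 4.031×10^14 m³ × 1029 kg m⁻³ = 4.148×10^17 kg = 4.15×10^5 Gt (and the same mass of ice, by conservation).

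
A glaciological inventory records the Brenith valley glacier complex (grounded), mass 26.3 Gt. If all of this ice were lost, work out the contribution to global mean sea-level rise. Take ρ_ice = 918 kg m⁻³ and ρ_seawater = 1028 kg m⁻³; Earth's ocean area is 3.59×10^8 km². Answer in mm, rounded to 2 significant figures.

≈ 0.071 mm

Brenith: 26.3 Gt = 2.630×10^13 kg; dividing by ρ_w = 1028 kg m⁻³ gives 2.558×10^10 m³ of water.
Spread over 3.59×10^14 m² of ocean, Δh = 2.558×10^10 / 3.59×10^14 = 7.13×10^-5 m = 0.071 mm.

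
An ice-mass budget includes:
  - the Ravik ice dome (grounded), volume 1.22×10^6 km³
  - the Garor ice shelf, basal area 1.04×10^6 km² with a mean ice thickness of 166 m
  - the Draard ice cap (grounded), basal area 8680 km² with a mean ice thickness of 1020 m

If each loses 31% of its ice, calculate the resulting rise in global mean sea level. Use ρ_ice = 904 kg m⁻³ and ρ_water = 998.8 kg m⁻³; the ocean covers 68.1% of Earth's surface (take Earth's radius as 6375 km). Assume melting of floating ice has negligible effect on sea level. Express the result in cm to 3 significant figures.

Ravik: 0.31 × 1.22×10^6 km³ × (904/998.8) = 3.423×10^5 km³ of water.
The Garor ice shelf is floating and already displaces its own weight of water, so its melt adds essentially nothing to sea level.
Draard: ice volume = 8680 km² × 1020 m = 8854 km³; 0.31 × 8854 × (904/998.8) = 2484 km³ of water.
Total added water ≈ 3.448×10^14 m³ over 3.48×10^14 m² → Δh = 0.991 m = 99.1 cm.

≈ 99.1 cm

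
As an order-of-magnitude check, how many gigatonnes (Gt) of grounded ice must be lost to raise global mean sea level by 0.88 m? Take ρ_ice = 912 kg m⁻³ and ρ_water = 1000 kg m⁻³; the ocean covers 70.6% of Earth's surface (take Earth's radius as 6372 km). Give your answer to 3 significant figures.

Required water volume = Δh × A = 0.88 m × 3.60×10^14 m² = 3.170×10^14 m³.
ρ_w = 1000 kg m⁻³, so the mass of water = 3.170×10^14 m³ × 1000 kg m⁻³ = 3.170×10^17 kg = 3.17×10^5 Gt (and the same mass of ice, by conservation).

≈ 3.17×10^5 Gt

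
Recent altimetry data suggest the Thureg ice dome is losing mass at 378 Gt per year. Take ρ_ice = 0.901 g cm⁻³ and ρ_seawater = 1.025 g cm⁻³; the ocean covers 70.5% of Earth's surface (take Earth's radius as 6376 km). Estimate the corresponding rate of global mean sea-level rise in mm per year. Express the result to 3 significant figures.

≈ 1.02 mm/yr

ρ_w = 1.025 g cm⁻³ = 1025 kg m⁻³. Annual water volume added = 378 Gt / ρ_w = 3.780×10^14 kg / 1025 kg m⁻³ = 3.688×10^11 m³.
Δh per year = 3.688×10^11 / 3.60×10^14 = 1.02×10^-3 m = 1.02 mm.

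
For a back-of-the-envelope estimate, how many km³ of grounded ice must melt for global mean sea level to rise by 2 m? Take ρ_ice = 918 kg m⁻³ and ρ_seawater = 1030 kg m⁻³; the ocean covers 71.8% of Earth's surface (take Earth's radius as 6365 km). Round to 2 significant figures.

Required water volume = Δh × A = 2 m × 3.66×10^14 m² = 7.311×10^14 m³ = 7.311×10^5 km³.
Ice volume = water volume × ρ_w/ρ_ice = 7.311×10^5 × 1030/918 = 8.2×10^5 km³.

≈ 8.2×10^5 km³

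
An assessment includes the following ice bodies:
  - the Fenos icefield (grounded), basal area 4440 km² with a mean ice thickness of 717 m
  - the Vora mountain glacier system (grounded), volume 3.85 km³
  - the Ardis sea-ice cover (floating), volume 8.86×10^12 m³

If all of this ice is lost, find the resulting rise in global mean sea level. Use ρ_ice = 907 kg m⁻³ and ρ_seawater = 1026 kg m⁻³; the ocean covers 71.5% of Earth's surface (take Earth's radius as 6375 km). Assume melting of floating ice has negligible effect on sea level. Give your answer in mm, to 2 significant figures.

Fenos: ice volume = 4440 km² × 717 m = 3183 km³; 3183 × (907/1026) = 2814 km³ of water.
Vora: 3.85 km³ × (907/1026) = 3.403 km³ of water.
The Ardis sea-ice cover is floating and already displaces its own weight of water, so its melt adds essentially nothing to sea level.
Total added water ≈ 2.818×10^12 m³ over 3.65×10^14 m² → Δh = 7.72×10^-3 m = 7.7 mm.

≈ 7.7 mm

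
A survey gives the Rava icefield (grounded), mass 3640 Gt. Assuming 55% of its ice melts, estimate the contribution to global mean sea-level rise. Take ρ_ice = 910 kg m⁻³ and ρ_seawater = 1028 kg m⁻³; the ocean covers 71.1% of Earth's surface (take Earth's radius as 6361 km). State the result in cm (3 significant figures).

≈ 0.539 cm

Rava: 0.55 × 3640 Gt = 2.002×10^15 kg; dividing by ρ_w = 1028 kg m⁻³ gives 1.947×10^12 m³ of water.
Spread over 3.62×10^14 m² of ocean, Δh = 1.947×10^12 / 3.62×10^14 = 5.39×10^-3 m = 0.539 cm.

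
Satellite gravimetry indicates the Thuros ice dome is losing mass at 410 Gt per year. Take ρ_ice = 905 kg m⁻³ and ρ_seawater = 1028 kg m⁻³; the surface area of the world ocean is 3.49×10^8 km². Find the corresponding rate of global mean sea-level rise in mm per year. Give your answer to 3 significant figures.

≈ 1.14 mm/yr

ρ_w = 1028 kg m⁻³. Annual water volume added = 410 Gt / ρ_w = 4.100×10^14 kg / 1028 kg m⁻³ = 3.988×10^11 m³.
Δh per year = 3.988×10^11 / 3.49×10^14 = 1.14×10^-3 m = 1.14 mm.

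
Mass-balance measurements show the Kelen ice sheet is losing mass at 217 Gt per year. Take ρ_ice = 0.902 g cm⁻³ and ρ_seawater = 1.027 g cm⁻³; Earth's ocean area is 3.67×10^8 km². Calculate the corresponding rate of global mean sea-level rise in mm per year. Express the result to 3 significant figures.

ρ_w = 1.027 g cm⁻³ = 1027 kg m⁻³. Annual water volume added = 217 Gt / ρ_w = 2.170×10^14 kg / 1027 kg m⁻³ = 2.113×10^11 m³.
Δh per year = 2.113×10^11 / 3.67×10^14 = 5.76×10^-4 m = 0.576 mm.

≈ 0.576 mm/yr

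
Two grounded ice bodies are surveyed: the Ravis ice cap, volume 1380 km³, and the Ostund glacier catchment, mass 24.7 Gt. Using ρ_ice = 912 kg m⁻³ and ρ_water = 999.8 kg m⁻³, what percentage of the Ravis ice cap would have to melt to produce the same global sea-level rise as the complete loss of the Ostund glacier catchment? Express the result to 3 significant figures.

≈ 1.96 %

Equal sea-level rise means equal mass of meltwater, i.e. equal mass of ice lost.
Ice mass of Ostund: 2.470×10^13 kg; ice mass of Ravis: 1.259×10^15 kg.
Fraction required = 2.470×10^13 / 1.259×10^15 = 0.0196 → 1.96 %.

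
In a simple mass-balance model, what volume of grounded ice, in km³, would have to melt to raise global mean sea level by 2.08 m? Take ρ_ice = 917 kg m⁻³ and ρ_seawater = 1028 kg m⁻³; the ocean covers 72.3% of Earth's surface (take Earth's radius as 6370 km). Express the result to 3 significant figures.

Required water volume = Δh × A = 2.08 m × 3.69×10^14 m² = 7.668×10^14 m³ = 7.668×10^5 km³.
Ice volume = water volume × ρ_w/ρ_ice = 7.668×10^5 × 1028/917 = 8.60×10^5 km³.

≈ 8.60×10^5 km³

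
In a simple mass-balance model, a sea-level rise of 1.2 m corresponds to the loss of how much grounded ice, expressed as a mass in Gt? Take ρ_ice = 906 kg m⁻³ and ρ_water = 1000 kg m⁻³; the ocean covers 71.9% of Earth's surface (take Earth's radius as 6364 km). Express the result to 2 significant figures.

≈ 4.4×10^5 Gt

Required water volume = Δh × A = 1.2 m × 3.66×10^14 m² = 4.391×10^14 m³.
ρ_w = 1000 kg m⁻³, so the mass of water = 4.391×10^14 m³ × 1000 kg m⁻³ = 4.391×10^17 kg = 4.4×10^5 Gt (and the same mass of ice, by conservation).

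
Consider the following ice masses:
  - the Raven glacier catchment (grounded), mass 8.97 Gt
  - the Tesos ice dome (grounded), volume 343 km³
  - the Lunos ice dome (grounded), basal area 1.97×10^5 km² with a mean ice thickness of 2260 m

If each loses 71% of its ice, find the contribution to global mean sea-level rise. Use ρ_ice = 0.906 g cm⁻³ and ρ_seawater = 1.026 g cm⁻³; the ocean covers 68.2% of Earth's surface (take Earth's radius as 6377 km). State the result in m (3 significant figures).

≈ 0.802 m

Raven: 0.71 × 8.97 Gt = 6.369×10^12 kg; dividing by ρ_w = 1.026 g cm⁻³ = 1026 kg m⁻³ gives 6.207×10^9 m³ of water.
Tesos: 0.71 × 343 km³ × (906/1026) = 215.0 km³ of water.
Lunos: ice volume = 1.97×10^5 km² × 2260 m = 4.452×10^5 km³; 0.71 × 4.452×10^5 × (906/1026) = 2.791×10^5 km³ of water.
Total added water ≈ 2.794×10^14 m³ over 3.49×10^14 m² → Δh = 0.802 m.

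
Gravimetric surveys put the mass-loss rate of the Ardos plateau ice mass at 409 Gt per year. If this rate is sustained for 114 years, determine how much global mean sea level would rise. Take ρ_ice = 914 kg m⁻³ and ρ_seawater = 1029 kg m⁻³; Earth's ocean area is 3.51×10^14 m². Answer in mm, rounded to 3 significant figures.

Total mass lost = 409 Gt/yr × 114 yr = 4.663×10^4 Gt = 4.663×10^16 kg.
ρ_w = 1029 kg m⁻³, so water volume = 4.663×10^16 / 1029 = 4.531×10^13 m³.
Δh = 4.531×10^13 / 3.51×10^14 = 0.129 m = 129 mm.

≈ 129 mm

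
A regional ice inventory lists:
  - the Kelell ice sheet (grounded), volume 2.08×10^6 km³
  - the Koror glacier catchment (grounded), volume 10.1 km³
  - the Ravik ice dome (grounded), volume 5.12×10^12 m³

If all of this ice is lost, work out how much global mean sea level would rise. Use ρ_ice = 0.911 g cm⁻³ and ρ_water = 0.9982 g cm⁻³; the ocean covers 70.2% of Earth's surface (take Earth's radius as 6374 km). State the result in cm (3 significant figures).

≈ 531 cm

Kelell: 2.08×10^6 km³ × (911/998.2) = 1.898×10^6 km³ of water.
Koror: 10.1 km³ × (911/998.2) = 9.218 km³ of water.
Ravik: 5.12×10^12 m³ × (911/998.2) = 4.673×10^12 m³ of water.
Total added water ≈ 1.903×10^15 m³ over 3.58×10^14 m² → Δh = 5.31 m = 531 cm.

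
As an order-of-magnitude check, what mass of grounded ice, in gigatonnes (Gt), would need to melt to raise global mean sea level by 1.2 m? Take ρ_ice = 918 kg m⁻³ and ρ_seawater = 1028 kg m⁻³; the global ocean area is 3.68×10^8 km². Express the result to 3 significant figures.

Required water volume = Δh × A = 1.2 m × 3.68×10^14 m² = 4.416×10^14 m³.
ρ_w = 1028 kg m⁻³, so the mass of water = 4.416×10^14 m³ × 1028 kg m⁻³ = 4.540×10^17 kg = 4.54×10^5 Gt (and the same mass of ice, by conservation).

≈ 4.54×10^5 Gt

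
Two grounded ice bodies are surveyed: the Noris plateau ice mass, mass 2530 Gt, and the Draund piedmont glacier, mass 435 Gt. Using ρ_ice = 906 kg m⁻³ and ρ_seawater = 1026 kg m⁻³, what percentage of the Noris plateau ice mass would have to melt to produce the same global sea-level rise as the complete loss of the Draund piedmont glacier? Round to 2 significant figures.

≈ 17 %

Equal sea-level rise means equal mass of meltwater, i.e. equal mass of ice lost.
Ice mass of Draund: 4.350×10^14 kg; ice mass of Noris: 2.530×10^15 kg.
Fraction required = 4.350×10^14 / 2.530×10^15 = 0.172 → 17 %.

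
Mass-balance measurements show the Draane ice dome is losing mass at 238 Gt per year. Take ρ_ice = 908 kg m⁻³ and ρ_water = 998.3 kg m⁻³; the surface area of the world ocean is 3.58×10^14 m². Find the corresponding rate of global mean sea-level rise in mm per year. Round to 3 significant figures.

ρ_w = 998.3 kg m⁻³. Annual water volume added = 238 Gt / ρ_w = 2.380×10^14 kg / 998.3 kg m⁻³ = 2.384×10^11 m³.
Δh per year = 2.384×10^11 / 3.58×10^14 = 6.66×10^-4 m = 0.666 mm.

≈ 0.666 mm/yr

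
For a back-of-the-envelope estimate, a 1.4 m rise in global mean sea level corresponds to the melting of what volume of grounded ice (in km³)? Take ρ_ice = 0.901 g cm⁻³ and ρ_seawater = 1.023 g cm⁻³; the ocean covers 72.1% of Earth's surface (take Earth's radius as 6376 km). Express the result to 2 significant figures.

≈ 5.9×10^5 km³

Required water volume = Δh × A = 1.4 m × 3.68×10^14 m² = 5.157×10^14 m³ = 5.157×10^5 km³.
Ice volume = water volume × ρ_w/ρ_ice = 5.157×10^5 × 1023/901 = 5.9×10^5 km³.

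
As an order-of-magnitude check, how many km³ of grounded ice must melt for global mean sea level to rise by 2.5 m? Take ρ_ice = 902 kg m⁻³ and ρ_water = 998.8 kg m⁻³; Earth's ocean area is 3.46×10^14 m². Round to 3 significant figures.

≈ 9.58×10^5 km³

Required water volume = Δh × A = 2.5 m × 3.46×10^14 m² = 8.650×10^14 m³ = 8.650×10^5 km³.
Ice volume = water volume × ρ_w/ρ_ice = 8.650×10^5 × 998.8/902 = 9.58×10^5 km³.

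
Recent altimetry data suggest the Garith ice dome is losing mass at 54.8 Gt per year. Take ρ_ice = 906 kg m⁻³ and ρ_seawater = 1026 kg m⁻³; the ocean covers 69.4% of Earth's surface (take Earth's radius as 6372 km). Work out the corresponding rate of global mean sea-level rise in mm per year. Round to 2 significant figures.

≈ 0.15 mm/yr

ρ_w = 1026 kg m⁻³. Annual water volume added = 54.8 Gt / ρ_w = 5.480×10^13 kg / 1026 kg m⁻³ = 5.341×10^10 m³.
Δh per year = 5.341×10^10 / 3.54×10^14 = 1.51×10^-4 m = 0.15 mm.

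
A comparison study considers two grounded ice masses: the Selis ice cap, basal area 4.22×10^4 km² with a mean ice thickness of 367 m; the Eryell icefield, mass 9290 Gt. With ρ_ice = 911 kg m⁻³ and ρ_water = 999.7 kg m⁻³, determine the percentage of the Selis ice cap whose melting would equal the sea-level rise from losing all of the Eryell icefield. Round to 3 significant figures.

Equal sea-level rise means equal mass of meltwater, i.e. equal mass of ice lost.
Ice mass of Eryell: 9.290×10^15 kg; ice mass of Selis: 1.411×10^16 kg.
Fraction required = 9.290×10^15 / 1.411×10^16 = 0.658 → 65.8 %.

≈ 65.8 %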